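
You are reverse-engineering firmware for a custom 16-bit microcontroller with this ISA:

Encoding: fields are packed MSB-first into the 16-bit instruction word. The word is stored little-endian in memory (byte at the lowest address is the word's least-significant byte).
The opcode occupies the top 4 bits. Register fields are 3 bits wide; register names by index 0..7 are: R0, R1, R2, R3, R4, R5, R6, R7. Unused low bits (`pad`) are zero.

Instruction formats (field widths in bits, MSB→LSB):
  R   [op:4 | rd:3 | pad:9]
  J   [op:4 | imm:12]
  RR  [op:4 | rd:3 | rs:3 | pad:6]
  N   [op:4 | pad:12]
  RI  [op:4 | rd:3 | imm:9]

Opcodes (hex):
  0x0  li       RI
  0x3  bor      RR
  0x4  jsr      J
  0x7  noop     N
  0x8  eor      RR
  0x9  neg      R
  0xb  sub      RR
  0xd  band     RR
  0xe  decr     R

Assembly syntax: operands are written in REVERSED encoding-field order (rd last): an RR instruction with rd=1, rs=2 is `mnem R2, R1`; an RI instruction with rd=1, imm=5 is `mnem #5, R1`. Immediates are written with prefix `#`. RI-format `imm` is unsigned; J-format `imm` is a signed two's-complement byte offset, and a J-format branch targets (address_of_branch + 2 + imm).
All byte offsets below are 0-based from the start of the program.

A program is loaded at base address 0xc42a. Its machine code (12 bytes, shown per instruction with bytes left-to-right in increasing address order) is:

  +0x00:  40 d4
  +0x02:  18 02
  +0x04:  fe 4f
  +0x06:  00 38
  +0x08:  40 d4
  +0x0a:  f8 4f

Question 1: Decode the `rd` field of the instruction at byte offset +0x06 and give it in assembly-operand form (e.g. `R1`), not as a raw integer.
R4

[06] 00 38 → 0x3800
  op=0x3800>>12=0x3 ⇒ bor (RR)
  rd@[11:9]=0x4 ⇒ R4
  rs@[8:6]=0x0 ⇒ R0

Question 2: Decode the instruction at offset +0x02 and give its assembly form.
li #24, R1

+0x02: 18 02 ⇒ word 0x0218 (little)
  op=0x0218>>12=0x0 ⇒ li (RI)
  rd@[11:9]=0x1 ⇒ R1
  imm@[8:0]=0x18 ⇒ #24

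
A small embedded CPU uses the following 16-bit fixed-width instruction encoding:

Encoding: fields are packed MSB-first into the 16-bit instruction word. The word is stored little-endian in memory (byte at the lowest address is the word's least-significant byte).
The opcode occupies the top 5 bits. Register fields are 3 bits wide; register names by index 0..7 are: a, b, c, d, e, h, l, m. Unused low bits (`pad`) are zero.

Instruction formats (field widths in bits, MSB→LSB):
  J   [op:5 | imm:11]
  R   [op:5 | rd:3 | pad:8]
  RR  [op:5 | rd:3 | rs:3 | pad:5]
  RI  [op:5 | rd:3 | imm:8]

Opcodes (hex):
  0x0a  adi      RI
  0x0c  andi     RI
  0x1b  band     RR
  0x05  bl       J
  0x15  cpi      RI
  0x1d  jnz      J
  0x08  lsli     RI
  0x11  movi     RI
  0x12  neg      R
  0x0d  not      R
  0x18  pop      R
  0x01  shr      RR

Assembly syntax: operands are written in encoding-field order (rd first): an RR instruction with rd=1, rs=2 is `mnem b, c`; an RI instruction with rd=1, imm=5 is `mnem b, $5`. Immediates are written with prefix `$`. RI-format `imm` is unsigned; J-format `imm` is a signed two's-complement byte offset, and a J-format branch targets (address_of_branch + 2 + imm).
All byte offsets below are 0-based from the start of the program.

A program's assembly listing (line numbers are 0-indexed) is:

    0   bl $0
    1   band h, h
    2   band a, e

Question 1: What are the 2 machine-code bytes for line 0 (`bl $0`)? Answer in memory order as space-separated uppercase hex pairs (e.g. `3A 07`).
00 28

line 0 (bl): pack op=0x5:5|imm=0:11 = 0x2800; little→ 00 28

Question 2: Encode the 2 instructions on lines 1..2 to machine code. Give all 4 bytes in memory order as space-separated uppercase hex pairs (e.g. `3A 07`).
A0 DD 80 D8

line 1 (band): pack op=0x1b:5|rd=5:3|rs=5:3|pad=0:5 = 0xdda0; little→ a0 dd
line 2 (band): pack op=0x1b:5|rd=0:3|rs=4:3|pad=0:5 = 0xd880; little→ 80 d8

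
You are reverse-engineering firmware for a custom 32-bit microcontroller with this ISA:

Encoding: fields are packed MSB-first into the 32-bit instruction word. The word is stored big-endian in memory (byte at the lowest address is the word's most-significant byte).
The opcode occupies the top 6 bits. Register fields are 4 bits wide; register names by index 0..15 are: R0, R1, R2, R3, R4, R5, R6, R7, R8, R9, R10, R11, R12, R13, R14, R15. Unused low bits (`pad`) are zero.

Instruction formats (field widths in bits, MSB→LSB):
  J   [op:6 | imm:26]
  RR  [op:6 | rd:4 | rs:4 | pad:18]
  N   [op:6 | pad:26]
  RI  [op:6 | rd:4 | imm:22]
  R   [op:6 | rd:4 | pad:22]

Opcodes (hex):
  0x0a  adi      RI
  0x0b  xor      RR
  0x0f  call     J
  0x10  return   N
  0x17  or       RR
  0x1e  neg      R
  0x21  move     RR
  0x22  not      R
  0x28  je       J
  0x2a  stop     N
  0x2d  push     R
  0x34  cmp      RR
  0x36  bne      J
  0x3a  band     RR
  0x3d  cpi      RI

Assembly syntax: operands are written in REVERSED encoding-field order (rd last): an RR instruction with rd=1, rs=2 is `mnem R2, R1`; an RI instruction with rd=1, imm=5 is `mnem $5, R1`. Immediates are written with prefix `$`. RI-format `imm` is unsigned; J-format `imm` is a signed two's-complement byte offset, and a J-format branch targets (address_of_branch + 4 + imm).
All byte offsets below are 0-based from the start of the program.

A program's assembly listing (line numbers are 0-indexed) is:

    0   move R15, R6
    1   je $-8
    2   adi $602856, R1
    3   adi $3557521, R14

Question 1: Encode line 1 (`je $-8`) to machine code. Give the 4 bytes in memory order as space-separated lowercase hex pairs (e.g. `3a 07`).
a3 ff ff f8

1. je fields op=0x28:6|imm=-8:26 → word a3fffff8h → a3 ff ff f8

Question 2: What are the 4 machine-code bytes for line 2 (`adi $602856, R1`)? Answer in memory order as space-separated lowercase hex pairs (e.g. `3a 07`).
28 49 32 e8

L2: adi op=0xa:6|rd=1:4|imm=602856:22 ⇒ 0x284932e8 ⇒ big 28 49 32 e8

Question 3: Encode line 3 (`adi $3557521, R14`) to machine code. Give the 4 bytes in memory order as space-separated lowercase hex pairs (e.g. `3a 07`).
2b b6 48 91

line 3 (adi): pack op=0xa:6|rd=14:4|imm=3557521:22 = 0x2bb64891; big→ 2b b6 48 91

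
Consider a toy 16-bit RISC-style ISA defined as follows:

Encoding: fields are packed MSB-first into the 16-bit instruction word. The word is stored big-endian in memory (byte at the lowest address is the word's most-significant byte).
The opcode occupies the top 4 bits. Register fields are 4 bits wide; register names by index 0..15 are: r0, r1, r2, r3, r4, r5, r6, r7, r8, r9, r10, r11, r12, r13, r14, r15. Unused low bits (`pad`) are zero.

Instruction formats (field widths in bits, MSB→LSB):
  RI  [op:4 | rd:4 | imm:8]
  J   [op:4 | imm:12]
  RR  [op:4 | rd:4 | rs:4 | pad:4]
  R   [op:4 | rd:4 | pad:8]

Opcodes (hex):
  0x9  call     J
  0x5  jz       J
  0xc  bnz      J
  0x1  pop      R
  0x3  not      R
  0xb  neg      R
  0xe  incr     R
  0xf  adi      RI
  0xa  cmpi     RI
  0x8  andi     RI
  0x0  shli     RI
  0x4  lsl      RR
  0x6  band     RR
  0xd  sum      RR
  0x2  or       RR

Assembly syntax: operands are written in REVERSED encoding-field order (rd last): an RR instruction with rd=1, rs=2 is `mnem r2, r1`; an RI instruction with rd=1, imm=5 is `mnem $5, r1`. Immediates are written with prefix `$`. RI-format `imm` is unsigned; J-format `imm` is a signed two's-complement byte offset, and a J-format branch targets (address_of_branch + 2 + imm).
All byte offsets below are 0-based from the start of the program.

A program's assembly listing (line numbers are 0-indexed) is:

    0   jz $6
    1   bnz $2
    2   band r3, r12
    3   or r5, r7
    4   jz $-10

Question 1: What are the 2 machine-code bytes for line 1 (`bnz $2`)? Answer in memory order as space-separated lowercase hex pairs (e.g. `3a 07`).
c0 02

1. bnz fields op=0xc:4|imm=2:12 → word c002h → c0 02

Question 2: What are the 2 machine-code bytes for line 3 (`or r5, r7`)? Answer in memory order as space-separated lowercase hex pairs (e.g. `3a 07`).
L3: or op=0x2:4|rd=7:4|rs=5:4|pad=0:4 ⇒ 0x2750 ⇒ big 27 50

27 50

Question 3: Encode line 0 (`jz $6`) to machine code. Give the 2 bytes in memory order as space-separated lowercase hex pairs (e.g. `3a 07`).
line 0 (jz): pack op=0x5:4|imm=6:12 = 0x5006; big→ 50 06

50 06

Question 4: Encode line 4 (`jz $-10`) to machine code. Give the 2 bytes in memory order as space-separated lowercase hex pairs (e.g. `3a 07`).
5f f6

L4: jz op=0x5:4|imm=-10:12 ⇒ 0x5ff6 ⇒ big 5f f6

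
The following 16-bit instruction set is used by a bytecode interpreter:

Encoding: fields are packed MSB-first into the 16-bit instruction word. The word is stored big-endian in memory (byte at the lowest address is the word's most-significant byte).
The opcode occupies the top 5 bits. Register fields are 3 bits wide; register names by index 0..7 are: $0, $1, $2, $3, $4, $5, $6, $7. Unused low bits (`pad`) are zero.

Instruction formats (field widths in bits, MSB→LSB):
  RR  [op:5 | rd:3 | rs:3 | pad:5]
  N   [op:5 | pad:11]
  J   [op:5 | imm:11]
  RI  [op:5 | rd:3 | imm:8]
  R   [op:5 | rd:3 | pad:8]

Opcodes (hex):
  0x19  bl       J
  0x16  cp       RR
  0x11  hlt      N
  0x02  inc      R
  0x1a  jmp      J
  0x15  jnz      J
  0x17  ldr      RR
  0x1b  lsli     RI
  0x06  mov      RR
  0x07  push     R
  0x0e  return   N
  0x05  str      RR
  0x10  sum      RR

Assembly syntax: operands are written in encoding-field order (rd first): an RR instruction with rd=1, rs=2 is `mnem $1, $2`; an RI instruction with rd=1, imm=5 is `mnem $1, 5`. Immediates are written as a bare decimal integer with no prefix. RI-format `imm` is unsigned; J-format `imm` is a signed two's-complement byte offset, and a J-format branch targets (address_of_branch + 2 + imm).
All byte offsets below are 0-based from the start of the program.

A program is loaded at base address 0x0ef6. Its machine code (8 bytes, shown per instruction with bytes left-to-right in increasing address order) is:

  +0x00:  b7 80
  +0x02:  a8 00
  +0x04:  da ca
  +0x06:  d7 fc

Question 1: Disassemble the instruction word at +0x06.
+0x06: d7 fc ⇒ word 0xd7fc (big)
  opcode bits[15:11]=0x1a: jmp/J
  imm@[10:0]=0x7fc (s11→-4) ⇒ -4

jmp -4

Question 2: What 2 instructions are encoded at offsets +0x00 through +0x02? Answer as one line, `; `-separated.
cp $7, $4; jnz 0

off 0x00: read b7 80 as big → 0xb780
  opcode bits[15:11]=0x16: cp/RR
  [10:8] rd=7 = $7
  [7:5] rs=4 = $4
off 0x02: read a8 00 as big → 0xa800
  opcode bits[15:11]=0x15: jnz/J
  [10:0] imm=0 = 0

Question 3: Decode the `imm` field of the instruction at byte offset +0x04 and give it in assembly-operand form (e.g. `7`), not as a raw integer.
@+04  big-endian(da ca) = 0xdaca
  opcode bits[15:11]=0x1b: lsli/RI
  [10:8] rd=2 = $2
  [7:0] imm=202 = 202

202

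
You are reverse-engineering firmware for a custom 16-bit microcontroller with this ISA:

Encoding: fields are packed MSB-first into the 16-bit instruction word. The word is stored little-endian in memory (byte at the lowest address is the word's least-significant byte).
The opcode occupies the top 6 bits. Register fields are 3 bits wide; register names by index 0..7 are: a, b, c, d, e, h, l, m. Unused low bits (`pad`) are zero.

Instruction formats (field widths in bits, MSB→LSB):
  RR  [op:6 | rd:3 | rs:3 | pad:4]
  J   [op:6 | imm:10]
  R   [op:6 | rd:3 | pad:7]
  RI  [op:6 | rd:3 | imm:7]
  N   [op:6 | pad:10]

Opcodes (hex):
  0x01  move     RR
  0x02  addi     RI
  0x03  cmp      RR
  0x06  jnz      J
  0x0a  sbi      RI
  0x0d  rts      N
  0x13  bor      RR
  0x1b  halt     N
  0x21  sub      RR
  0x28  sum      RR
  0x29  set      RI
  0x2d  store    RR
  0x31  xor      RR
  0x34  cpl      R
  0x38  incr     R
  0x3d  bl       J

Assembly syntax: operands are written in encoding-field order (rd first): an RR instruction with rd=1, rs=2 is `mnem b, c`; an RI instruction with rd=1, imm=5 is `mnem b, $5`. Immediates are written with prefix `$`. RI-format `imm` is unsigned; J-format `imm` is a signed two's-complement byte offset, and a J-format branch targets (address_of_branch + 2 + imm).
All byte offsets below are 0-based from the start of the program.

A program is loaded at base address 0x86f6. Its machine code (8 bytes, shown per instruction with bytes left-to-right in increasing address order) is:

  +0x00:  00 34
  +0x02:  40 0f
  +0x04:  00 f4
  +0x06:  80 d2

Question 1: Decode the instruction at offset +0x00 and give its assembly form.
rts

[00] 00 34 → 0x3400
  op=0x3400>>10=0xd ⇒ rts (N)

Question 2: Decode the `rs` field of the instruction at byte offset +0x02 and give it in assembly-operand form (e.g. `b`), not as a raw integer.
off 0x02: read 40 0f as little → 0x0f40
  top 6b → 0x3 → cmp [RR]
  rd: (w>>7)&0x7=0x6 → l
  rs: (w>>4)&0x7=0x4 → e

e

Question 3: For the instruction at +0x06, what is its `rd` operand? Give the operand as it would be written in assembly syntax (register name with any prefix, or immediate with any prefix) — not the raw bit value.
+0x06: 80 d2 ⇒ word 0xd280 (little)
  top 6b → 0x34 → cpl [R]
  rd: (w>>7)&0x7=0x5 → h

h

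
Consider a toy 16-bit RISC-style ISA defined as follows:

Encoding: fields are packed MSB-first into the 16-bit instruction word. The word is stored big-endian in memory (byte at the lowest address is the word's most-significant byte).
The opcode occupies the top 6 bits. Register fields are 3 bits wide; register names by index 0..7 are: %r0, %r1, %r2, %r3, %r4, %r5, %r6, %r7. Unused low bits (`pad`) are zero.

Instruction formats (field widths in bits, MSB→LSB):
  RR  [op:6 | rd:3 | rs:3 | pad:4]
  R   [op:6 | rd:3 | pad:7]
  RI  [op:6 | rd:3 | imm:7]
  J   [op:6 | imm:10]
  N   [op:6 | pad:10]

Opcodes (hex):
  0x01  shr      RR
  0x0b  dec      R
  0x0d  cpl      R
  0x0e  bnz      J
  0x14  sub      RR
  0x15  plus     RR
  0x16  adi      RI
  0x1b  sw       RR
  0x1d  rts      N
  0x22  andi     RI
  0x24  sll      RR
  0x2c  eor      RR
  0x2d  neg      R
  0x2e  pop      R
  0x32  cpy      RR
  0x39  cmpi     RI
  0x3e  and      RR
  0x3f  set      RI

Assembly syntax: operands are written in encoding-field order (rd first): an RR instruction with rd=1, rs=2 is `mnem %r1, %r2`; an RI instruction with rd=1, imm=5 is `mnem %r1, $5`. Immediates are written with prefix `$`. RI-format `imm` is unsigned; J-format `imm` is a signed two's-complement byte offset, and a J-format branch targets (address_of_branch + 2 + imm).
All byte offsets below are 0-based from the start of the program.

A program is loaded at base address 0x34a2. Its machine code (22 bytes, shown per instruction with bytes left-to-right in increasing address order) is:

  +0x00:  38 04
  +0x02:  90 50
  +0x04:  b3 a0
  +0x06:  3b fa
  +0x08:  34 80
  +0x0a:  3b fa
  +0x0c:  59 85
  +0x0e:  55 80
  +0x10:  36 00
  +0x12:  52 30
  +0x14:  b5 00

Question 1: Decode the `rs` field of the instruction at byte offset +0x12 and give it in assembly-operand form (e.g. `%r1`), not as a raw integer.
%r3

off 0x12: read 52 30 as big → 0x5230
  opcode bits[15:10]=0x14: sub/RR
  rd@[9:7]=0x4 ⇒ %r4
  rs@[6:4]=0x3 ⇒ %r3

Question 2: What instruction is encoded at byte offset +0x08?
+0x08: 34 80 ⇒ word 0x3480 (big)
  opcode bits[15:10]=0xd: cpl/R
  rd: (w>>7)&0x7=0x1 → %r1

cpl %r1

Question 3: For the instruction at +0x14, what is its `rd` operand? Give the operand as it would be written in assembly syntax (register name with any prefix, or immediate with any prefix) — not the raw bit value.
%r2

@+14  big-endian(b5 00) = 0xb500
  op=0xb500>>10=0x2d ⇒ neg (R)
  rd: (w>>7)&0x7=0x2 → %r2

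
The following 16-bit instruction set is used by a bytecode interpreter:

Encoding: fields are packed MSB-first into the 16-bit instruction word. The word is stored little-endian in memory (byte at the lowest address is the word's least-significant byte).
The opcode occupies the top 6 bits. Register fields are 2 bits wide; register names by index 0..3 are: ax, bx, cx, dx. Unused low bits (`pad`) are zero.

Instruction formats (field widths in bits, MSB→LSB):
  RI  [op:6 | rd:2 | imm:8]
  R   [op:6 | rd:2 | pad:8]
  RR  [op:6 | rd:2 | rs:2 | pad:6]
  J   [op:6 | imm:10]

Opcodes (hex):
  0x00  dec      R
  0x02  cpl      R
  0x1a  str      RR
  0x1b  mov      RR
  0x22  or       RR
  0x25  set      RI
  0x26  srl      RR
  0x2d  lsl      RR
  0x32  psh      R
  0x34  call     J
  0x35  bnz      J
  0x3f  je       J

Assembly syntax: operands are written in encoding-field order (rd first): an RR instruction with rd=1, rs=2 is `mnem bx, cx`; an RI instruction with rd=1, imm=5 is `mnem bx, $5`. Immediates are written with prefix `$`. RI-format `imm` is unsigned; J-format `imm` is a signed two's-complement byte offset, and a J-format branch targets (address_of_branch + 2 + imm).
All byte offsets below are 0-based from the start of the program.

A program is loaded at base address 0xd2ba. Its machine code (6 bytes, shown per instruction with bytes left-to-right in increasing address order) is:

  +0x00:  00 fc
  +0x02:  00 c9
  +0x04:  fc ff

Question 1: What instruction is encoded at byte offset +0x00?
+0x00: 00 fc ⇒ word 0xfc00 (little)
  op=0xfc00>>10=0x3f ⇒ je (J)
  [9:0] imm=0 = $0

je $0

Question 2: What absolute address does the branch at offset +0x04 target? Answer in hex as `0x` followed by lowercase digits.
@+04  little-endian(fc ff) = 0xfffc
  op=0xfffc>>10=0x3f ⇒ je (J)
  imm@[9:0]=0x3fc (s10→-4) ⇒ $-4
  target = base 0xd2ba + off 0x04 + 2 + imm -4 = 0xd2bc

0xd2bc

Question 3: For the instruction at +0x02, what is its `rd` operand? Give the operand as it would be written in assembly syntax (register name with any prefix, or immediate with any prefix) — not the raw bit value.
@+02  little-endian(00 c9) = 0xc900
  opcode bits[15:10]=0x32: psh/R
  rd@[9:8]=0x1 ⇒ bx

bx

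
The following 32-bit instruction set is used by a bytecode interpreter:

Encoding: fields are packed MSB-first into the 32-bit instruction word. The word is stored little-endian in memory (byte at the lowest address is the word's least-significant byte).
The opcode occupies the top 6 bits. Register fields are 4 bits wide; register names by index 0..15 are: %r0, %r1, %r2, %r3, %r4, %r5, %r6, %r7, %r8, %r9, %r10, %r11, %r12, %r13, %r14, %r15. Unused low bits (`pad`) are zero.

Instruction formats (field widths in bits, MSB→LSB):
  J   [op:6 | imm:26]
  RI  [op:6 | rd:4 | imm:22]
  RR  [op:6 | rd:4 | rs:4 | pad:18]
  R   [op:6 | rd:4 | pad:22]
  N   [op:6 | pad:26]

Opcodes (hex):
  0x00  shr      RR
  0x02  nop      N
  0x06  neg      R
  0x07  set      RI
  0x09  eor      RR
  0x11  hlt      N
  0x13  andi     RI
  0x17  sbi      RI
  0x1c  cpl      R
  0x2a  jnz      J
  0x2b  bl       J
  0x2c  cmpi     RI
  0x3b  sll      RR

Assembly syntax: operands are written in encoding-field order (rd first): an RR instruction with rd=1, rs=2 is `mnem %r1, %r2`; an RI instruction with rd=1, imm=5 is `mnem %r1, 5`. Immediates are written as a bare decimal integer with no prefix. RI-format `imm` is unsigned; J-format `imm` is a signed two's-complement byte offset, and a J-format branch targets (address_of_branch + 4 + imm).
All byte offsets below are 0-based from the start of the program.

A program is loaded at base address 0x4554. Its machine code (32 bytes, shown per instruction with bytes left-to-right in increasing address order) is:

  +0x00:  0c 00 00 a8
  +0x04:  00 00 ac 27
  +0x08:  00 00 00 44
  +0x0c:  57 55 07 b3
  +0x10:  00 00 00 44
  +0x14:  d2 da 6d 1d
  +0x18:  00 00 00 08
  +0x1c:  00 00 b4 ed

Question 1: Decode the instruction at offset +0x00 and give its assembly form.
jnz 12

@+00  little-endian(0c 00 00 a8) = 0xa800000c
  op=0xa800000c>>26=0x2a ⇒ jnz (J)
  [25:0] imm=12 = 12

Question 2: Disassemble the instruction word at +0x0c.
cmpi %r12, 480599

@+0c  little-endian(57 55 07 b3) = 0xb3075557
  top 6b → 0x2c → cmpi [RI]
  rd@[25:22]=0xc ⇒ %r12
  imm@[21:0]=0x75557 ⇒ 480599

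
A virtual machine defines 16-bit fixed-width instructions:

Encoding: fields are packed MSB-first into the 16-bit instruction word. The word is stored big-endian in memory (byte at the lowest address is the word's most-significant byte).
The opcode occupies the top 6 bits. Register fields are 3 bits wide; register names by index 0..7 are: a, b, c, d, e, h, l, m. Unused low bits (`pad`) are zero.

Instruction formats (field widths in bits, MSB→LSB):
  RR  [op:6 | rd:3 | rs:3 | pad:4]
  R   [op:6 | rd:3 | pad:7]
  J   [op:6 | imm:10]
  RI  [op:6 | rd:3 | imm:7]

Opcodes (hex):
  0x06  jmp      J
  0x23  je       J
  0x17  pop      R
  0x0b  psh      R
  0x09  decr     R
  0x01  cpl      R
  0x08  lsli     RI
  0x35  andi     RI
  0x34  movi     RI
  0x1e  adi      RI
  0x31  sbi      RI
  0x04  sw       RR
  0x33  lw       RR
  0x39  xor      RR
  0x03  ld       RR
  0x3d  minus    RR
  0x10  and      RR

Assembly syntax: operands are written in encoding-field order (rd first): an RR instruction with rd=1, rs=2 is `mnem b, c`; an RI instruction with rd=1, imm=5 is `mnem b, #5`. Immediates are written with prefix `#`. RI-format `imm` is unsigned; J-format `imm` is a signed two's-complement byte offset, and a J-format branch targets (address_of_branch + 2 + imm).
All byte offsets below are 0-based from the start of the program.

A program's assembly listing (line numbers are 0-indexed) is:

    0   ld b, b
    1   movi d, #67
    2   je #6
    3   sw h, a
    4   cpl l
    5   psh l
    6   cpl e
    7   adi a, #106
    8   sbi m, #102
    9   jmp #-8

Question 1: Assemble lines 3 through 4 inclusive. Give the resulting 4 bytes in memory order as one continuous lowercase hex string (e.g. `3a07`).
L3: sw op=0x4:6|rd=5:3|rs=0:3|pad=0:4 ⇒ 0x1280 ⇒ big 12 80
L4: cpl op=0x1:6|rd=6:3|pad=0:7 ⇒ 0x0700 ⇒ big 07 00

12800700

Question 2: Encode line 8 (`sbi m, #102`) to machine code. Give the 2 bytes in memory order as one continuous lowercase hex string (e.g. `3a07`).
L8: sbi op=0x31:6|rd=7:3|imm=102:7 ⇒ 0xc7e6 ⇒ big c7 e6

c7e6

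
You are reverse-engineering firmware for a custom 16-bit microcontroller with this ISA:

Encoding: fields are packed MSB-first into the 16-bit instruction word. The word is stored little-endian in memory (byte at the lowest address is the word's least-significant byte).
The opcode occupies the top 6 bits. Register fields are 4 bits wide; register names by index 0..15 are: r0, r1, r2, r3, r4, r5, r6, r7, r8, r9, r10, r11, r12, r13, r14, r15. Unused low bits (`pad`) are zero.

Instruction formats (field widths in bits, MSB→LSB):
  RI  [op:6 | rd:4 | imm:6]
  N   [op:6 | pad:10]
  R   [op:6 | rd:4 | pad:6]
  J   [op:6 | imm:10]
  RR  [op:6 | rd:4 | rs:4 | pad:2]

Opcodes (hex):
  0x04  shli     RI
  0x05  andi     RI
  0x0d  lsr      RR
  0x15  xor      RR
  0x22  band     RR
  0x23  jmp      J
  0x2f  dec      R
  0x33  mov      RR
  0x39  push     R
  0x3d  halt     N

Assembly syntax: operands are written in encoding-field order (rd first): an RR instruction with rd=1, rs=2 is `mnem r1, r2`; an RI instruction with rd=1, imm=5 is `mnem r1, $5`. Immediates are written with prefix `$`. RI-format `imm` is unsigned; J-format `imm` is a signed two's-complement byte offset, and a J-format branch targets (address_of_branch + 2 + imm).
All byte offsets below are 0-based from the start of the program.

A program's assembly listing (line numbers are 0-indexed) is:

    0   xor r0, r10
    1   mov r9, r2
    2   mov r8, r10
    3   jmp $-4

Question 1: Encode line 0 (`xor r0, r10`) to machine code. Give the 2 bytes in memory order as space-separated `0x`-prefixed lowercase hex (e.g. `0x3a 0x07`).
0x28 0x54

0. xor fields op=0x15:6|rd=0:4|rs=10:4|pad=0:2 → word 5428h → 28 54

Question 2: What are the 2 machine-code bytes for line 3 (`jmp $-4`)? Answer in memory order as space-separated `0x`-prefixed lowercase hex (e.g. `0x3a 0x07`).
L3: jmp op=0x23:6|imm=-4:10 ⇒ 0x8ffc ⇒ little fc 8f

0xfc 0x8f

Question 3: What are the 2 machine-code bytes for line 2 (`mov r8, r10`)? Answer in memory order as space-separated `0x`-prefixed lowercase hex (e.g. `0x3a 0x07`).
0x28 0xce

2. mov fields op=0x33:6|rd=8:4|rs=10:4|pad=0:2 → word ce28h → 28 ce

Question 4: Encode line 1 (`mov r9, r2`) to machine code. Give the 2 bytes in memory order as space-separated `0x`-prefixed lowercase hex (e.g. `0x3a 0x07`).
0x48 0xce

line 1 (mov): pack op=0x33:6|rd=9:4|rs=2:4|pad=0:2 = 0xce48; little→ 48 ce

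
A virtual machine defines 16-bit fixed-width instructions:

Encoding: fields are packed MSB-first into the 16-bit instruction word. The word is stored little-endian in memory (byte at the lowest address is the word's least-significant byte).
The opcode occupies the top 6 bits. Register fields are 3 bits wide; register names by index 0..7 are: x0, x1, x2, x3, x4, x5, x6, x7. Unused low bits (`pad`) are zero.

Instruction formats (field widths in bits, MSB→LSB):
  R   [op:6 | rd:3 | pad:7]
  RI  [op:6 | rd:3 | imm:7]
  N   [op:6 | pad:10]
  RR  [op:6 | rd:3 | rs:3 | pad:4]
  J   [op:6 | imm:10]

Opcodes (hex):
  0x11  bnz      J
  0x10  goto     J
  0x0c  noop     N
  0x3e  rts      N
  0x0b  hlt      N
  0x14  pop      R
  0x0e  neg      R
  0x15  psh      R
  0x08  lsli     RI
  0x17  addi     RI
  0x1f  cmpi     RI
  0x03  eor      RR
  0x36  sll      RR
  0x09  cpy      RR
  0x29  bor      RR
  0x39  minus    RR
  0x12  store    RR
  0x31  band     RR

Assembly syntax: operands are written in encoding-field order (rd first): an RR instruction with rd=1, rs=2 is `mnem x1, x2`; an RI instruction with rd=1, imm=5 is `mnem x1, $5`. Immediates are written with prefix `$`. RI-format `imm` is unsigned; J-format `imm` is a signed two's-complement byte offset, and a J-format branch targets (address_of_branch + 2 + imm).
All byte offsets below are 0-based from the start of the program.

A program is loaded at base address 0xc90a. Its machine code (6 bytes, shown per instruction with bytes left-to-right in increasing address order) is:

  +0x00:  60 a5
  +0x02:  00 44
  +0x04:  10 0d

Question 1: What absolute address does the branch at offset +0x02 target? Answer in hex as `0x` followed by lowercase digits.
0xc90e

@+02  little-endian(00 44) = 0x4400
  top 6b → 0x11 → bnz [J]
  [9:0] imm=0 = $0
  target = base 0xc90a + off 0x02 + 2 + imm 0 = 0xc90e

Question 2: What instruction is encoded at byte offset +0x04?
eor x2, x1

@+04  little-endian(10 0d) = 0x0d10
  top 6b → 0x3 → eor [RR]
  rd: (w>>7)&0x7=0x2 → x2
  rs: (w>>4)&0x7=0x1 → x1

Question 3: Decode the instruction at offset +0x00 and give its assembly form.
[00] 60 a5 → 0xa560
  opcode bits[15:10]=0x29: bor/RR
  [9:7] rd=2 = x2
  [6:4] rs=6 = x6

bor x2, x6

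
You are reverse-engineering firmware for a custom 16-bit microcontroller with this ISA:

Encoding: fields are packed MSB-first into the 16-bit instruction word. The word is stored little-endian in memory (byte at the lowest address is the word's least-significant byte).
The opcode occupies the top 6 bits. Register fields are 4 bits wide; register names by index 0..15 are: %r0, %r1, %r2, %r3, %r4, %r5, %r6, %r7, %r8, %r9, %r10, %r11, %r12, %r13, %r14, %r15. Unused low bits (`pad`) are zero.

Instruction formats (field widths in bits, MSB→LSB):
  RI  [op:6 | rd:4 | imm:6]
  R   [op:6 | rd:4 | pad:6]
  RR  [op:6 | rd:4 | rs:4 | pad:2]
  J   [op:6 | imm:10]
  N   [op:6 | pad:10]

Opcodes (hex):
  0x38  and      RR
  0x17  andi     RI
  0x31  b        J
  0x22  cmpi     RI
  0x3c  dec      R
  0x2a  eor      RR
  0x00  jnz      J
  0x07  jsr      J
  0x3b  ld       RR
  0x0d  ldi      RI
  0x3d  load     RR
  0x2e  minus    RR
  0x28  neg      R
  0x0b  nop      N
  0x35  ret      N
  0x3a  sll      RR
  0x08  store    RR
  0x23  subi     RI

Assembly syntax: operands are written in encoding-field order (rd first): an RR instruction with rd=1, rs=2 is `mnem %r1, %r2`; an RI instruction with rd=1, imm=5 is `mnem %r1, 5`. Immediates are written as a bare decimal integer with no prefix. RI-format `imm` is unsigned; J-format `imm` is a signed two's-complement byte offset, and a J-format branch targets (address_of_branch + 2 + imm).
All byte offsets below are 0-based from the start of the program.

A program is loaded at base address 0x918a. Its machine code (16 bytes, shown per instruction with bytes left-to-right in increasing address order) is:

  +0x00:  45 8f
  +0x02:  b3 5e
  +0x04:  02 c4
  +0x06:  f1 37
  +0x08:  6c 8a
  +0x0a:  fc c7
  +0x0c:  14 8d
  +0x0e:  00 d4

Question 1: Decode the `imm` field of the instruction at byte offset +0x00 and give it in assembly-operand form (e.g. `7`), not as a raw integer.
5

@+00  little-endian(45 8f) = 0x8f45
  top 6b → 0x23 → subi [RI]
  rd: (w>>6)&0xf=0xd → %r13
  imm: (w>>0)&0x3f=0x5 → 5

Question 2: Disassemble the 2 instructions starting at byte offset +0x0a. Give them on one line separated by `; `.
b -4; subi %r4, 20

@+0a  little-endian(fc c7) = 0xc7fc
  top 6b → 0x31 → b [J]
  [9:0] imm=1020 (s10→-4) = -4
@+0c  little-endian(14 8d) = 0x8d14
  top 6b → 0x23 → subi [RI]
  [9:6] rd=4 = %r4
  [5:0] imm=20 = 20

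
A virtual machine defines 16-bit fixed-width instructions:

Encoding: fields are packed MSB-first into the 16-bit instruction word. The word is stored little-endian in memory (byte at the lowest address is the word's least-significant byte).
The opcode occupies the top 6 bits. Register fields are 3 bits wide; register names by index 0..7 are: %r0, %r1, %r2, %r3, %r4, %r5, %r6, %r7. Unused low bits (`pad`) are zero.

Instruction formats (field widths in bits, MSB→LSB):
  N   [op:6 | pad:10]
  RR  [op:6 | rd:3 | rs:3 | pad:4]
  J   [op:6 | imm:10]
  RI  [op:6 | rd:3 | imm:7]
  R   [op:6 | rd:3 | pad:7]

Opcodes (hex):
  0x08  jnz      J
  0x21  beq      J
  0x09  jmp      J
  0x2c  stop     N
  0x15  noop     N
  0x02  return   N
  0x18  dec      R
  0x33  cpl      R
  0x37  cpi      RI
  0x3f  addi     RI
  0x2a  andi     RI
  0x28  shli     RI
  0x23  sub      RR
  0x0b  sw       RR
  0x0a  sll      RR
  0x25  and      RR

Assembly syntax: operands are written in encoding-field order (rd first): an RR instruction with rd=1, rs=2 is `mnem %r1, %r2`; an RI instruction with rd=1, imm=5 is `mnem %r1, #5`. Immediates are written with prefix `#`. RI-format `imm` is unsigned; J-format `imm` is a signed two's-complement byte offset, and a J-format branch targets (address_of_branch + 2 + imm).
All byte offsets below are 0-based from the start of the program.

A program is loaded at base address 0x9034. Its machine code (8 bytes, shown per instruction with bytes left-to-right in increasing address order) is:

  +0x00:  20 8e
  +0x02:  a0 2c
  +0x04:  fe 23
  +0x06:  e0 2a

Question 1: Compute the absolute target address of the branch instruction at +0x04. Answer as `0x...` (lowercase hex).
@+04  little-endian(fe 23) = 0x23fe
  op=0x23fe>>10=0x8 ⇒ jnz (J)
  imm: (w>>0)&0x3ff=0x3fe (s10→-2) → #-2
  target = base 0x9034 + off 0x04 + 2 + imm -2 = 0x9038

0x9038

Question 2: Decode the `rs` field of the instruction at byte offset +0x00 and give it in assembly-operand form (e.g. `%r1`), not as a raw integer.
%r2

@+00  little-endian(20 8e) = 0x8e20
  op=0x8e20>>10=0x23 ⇒ sub (RR)
  rd: (w>>7)&0x7=0x4 → %r4
  rs: (w>>4)&0x7=0x2 → %r2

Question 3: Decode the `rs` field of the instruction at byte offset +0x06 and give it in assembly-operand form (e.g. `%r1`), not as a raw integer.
%r6

+0x06: e0 2a ⇒ word 0x2ae0 (little)
  opcode bits[15:10]=0xa: sll/RR
  rd@[9:7]=0x5 ⇒ %r5
  rs@[6:4]=0x6 ⇒ %r6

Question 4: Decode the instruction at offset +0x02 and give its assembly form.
sw %r1, %r2

+0x02: a0 2c ⇒ word 0x2ca0 (little)
  op=0x2ca0>>10=0xb ⇒ sw (RR)
  rd: (w>>7)&0x7=0x1 → %r1
  rs: (w>>4)&0x7=0x2 → %r2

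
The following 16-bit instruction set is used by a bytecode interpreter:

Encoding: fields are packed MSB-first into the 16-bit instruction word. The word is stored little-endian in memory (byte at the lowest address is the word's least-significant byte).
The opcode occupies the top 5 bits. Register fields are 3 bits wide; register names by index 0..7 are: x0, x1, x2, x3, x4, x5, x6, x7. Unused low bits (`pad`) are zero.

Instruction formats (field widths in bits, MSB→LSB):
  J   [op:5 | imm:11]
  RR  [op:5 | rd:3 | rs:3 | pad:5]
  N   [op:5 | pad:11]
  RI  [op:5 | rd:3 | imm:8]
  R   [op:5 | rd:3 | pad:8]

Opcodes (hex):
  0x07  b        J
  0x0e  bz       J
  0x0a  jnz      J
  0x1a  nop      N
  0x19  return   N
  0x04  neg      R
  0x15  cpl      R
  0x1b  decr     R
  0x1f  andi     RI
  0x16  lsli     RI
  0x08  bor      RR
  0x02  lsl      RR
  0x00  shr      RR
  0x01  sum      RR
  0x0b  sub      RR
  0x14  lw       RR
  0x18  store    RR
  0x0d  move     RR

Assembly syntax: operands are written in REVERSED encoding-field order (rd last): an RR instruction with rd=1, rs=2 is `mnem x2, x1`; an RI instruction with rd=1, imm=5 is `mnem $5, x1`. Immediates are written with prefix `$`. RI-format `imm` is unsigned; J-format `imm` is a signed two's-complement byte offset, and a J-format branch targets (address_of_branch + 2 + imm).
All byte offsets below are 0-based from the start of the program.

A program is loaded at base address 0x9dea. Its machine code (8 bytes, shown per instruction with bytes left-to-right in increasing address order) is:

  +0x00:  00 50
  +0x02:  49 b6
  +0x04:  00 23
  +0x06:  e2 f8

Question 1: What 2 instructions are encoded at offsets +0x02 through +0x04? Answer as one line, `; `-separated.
@+02  little-endian(49 b6) = 0xb649
  op=0xb649>>11=0x16 ⇒ lsli (RI)
  rd@[10:8]=0x6 ⇒ x6
  imm@[7:0]=0x49 ⇒ $73
@+04  little-endian(00 23) = 0x2300
  op=0x2300>>11=0x4 ⇒ neg (R)
  rd@[10:8]=0x3 ⇒ x3

lsli $73, x6; neg x3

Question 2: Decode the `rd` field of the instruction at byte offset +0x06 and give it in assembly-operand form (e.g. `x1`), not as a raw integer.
[06] e2 f8 → 0xf8e2
  top 5b → 0x1f → andi [RI]
  [10:8] rd=0 = x0
  [7:0] imm=226 = $226

x0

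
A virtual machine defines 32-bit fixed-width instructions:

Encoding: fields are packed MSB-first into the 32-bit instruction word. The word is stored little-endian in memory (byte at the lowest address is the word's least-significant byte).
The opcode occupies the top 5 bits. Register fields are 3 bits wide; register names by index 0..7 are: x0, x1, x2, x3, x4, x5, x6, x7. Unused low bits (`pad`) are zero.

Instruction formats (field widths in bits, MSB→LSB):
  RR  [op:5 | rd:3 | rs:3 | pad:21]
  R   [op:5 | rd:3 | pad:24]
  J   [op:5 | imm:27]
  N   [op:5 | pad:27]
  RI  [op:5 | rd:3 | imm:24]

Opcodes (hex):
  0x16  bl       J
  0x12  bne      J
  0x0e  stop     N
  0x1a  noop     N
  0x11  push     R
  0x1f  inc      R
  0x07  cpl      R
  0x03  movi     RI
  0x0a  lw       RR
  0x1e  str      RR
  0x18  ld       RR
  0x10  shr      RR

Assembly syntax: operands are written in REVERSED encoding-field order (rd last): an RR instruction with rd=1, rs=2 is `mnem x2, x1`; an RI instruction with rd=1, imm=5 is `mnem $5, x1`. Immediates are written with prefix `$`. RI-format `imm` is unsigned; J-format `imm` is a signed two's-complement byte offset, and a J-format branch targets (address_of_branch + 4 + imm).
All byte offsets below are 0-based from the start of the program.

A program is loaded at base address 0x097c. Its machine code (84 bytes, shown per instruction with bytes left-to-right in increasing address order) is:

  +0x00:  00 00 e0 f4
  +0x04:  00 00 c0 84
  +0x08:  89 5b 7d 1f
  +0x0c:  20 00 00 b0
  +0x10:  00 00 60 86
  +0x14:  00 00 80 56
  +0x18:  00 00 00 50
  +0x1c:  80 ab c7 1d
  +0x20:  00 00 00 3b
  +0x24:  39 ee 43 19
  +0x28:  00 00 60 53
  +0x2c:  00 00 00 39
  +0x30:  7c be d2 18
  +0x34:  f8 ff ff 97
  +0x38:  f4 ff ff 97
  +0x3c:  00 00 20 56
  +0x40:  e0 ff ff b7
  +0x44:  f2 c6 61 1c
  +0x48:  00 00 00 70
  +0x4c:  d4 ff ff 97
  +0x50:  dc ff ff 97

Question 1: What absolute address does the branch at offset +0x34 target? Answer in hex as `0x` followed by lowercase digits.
+0x34: f8 ff ff 97 ⇒ word 0x97fffff8 (little)
  opcode bits[31:27]=0x12: bne/J
  imm@[26:0]=0x7fffff8 (s27→-8) ⇒ $-8
  target = base 0x097c + off 0x34 + 4 + imm -8 = 0x09ac

0x09ac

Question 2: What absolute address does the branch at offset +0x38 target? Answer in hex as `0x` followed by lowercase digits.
0x09ac

+0x38: f4 ff ff 97 ⇒ word 0x97fffff4 (little)
  top 5b → 0x12 → bne [J]
  [26:0] imm=134217716 (s27→-12) = $-12
  target = base 0x097c + off 0x38 + 4 + imm -12 = 0x09ac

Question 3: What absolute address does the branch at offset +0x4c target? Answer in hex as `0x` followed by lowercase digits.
@+4c  little-endian(d4 ff ff 97) = 0x97ffffd4
  opcode bits[31:27]=0x12: bne/J
  [26:0] imm=134217684 (s27→-44) = $-44
  target = base 0x097c + off 0x4c + 4 + imm -44 = 0x09a0

0x09a0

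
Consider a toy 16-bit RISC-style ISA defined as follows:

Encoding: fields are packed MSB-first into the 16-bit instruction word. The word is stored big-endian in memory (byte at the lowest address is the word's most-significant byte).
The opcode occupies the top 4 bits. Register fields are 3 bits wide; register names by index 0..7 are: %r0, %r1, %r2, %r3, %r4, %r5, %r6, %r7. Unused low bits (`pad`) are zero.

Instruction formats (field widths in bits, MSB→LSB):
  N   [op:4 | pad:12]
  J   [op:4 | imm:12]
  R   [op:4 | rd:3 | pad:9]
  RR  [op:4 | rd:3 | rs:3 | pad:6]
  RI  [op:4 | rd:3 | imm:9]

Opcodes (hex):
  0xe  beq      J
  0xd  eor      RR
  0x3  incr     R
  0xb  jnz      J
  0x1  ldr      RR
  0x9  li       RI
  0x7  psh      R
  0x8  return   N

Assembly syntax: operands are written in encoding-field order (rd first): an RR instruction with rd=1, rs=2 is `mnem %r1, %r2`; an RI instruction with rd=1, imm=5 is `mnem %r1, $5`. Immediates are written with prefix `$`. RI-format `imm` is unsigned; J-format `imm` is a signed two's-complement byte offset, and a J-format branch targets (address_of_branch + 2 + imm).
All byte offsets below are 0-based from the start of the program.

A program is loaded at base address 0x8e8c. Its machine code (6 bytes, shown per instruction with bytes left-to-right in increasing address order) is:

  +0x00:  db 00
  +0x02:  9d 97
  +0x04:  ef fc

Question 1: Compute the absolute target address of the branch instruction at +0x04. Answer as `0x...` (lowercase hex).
0x8e8e

@+04  big-endian(ef fc) = 0xeffc
  top 4b → 0xe → beq [J]
  [11:0] imm=4092 (s12→-4) = $-4
  target = base 0x8e8c + off 0x04 + 2 + imm -4 = 0x8e8e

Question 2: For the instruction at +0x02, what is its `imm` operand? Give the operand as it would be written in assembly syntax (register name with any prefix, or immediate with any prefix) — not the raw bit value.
$407

@+02  big-endian(9d 97) = 0x9d97
  op=0x9d97>>12=0x9 ⇒ li (RI)
  [11:9] rd=6 = %r6
  [8:0] imm=407 = $407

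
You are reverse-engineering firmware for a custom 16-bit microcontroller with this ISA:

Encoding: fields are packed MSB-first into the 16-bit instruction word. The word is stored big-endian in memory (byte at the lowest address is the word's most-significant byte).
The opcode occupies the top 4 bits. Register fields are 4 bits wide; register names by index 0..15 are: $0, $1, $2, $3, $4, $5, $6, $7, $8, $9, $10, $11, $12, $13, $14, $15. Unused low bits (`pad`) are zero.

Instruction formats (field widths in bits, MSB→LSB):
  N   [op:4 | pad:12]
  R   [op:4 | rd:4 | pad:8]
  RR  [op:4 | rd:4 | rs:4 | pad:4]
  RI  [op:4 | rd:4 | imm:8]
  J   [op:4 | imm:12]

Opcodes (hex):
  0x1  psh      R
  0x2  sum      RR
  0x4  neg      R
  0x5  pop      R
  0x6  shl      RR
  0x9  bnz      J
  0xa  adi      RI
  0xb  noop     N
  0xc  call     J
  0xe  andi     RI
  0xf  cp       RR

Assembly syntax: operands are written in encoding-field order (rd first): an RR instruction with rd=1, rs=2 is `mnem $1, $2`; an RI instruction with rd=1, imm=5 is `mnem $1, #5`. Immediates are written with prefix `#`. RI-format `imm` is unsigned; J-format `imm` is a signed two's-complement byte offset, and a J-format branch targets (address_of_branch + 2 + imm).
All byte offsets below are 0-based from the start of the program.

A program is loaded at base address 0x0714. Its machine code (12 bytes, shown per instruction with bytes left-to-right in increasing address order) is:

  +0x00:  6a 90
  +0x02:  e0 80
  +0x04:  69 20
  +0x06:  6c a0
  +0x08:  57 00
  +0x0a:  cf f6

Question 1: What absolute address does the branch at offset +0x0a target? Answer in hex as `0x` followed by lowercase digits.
0x0716

@+0a  big-endian(cf f6) = 0xcff6
  opcode bits[15:12]=0xc: call/J
  imm@[11:0]=0xff6 (s12→-10) ⇒ #-10
  target = base 0x0714 + off 0x0a + 2 + imm -10 = 0x0716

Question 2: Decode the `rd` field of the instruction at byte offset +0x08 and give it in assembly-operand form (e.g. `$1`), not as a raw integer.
+0x08: 57 00 ⇒ word 0x5700 (big)
  op=0x5700>>12=0x5 ⇒ pop (R)
  [11:8] rd=7 = $7

$7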